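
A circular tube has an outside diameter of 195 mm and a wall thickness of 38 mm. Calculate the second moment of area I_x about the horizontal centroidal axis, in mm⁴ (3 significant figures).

Decompose the section into non-overlapping parts with the origin at the bottom-left of its bounding rectangle.
Outer circle: ⌀195, A = 29 865 mm², y = 97.5 mm, Ī = 70 975 481 mm⁴.
Bore (subtracted): ⌀119, A = 11 122 mm², y = 97.5 mm, Ī = 9 843 686 mm⁴.
By symmetry the centroid is at mid-height, ȳ = 97.5 mm.
All pieces are centred on the horizontal centroidal axis, so I = ΣĪ (holes subtracted) = 61 131 795 mm⁴.

I_x ≈ 6.11 × 10⁷ mm⁴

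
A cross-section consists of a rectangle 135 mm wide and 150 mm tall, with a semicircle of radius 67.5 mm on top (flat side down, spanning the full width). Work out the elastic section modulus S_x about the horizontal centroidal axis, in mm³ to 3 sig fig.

Split into non-overlapping primitives; take the origin at the lower-left of the bounding box.
Rectangular body: 135 × 150, A = 20 250 mm², y = 75 mm, Ī = 37 968 750 mm⁴.
Semicircular cap: semicircle r = 67.5, A = 7156.9 mm², y = 178.65 mm, Ī = 2 278 490 mm⁴.
Centroid: ȳ = ΣA·y / ΣA = 102.07 mm.
Transfer each piece to the horizontal centroidal axis using Ī + A·d² with d = y − 102.07:
  rectangular body: d = -27.066 mm → contributes +52 803 481 mm⁴
  semicircular cap: d = 76.582 mm → contributes +44 252 193 mm⁴
Total I = 97 055 674 mm⁴.
Extreme fibre distance c = 115.43 mm; S = I/c = 840 791 mm³.

S_x ≈ 8.41 × 10⁵ mm³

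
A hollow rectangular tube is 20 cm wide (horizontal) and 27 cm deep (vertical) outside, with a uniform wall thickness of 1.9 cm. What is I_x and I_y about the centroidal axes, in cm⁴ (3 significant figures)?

Decompose the section into non-overlapping parts with the origin at the bottom-left of its bounding rectangle.
Outer rectangle: 20 × 27, A = 540 cm², y = 13.5 cm, Ī = 32 805 cm⁴.
Inner void (subtracted): 16.2 × 23.2, A = 375.84 cm², y = 13.5 cm, Ī = 16 858 cm⁴.
By symmetry the centroid is at mid-height, ȳ = 13.5 cm.
All pieces are centred on the centroidal x-axis, so I = ΣĪ (holes subtracted) = 15 947 cm⁴.
Repeating about the centroidal y-axis gives I_y = 9780.4 cm⁴.

I_x ≈ 1.59 × 10⁴ cm⁴, I_y ≈ 9780 cm⁴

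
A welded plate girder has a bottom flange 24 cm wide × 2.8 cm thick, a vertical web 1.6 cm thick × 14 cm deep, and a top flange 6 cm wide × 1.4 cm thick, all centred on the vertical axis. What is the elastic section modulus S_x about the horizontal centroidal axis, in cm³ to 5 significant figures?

Break the section into simple shapes (no overlaps), measuring from the bottom-left corner of the bounding box.
Bottom plate: 24 × 2.8, A = 67.2 cm², y = 1.4 cm, Ī = 43.904 cm⁴.
Web plate: 1.6 × 14, A = 22.4 cm², y = 9.8 cm, Ī = 365.8667 cm⁴.
Top plate: 6 × 1.4, A = 8.4 cm², y = 17.5 cm, Ī = 1.372 cm⁴.
Centroid: ȳ = ΣA·y / ΣA = 4.7 cm.
Transfer each piece to the horizontal centroidal axis using Ī + A·d² with d = y − 4.7:
  bottom plate: d = -3.3 cm → contributes +775.712 cm⁴
  web plate: d = 5.1 cm → contributes +948.4907 cm⁴
  top plate: d = 12.8 cm → contributes +1377.628 cm⁴
Total I = 3101.831 cm⁴.
Extreme fibre distance c = 13.5 cm; S = I/c = 229.7652 cm³.

S_x ≈ 229.77 cm³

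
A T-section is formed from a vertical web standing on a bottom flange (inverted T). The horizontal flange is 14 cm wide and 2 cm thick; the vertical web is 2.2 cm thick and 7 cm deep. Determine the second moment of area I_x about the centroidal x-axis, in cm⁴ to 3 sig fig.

Treat the section as a set of non-overlapping primitives; coordinates are from the bounding-box lower-left.
Flange: 14 × 2, A = 28 cm², y = 1 cm, Ī = 9.3333 cm⁴.
Web: 2.2 × 7, A = 15.4 cm², y = 5.5 cm, Ī = 62.883 cm⁴.
Centroid: ȳ = ΣA·y / ΣA = 2.5968 cm.
Transfer each piece to the centroidal x-axis using Ī + A·d² with d = y − 2.5968:
  flange: d = -1.5968 cm → contributes +80.725 cm⁴
  web: d = 2.9032 cm → contributes +192.69 cm⁴
Total I = 273.41 cm⁴.

I_x ≈ 273 cm⁴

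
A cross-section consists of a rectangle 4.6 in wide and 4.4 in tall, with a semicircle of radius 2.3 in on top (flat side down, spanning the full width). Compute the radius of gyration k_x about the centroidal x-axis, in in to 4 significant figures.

k_x ≈ 1.826 in

Treat the section as a set of non-overlapping primitives; coordinates are from the bounding-box lower-left.
Rectangular body: 4.6 × 4.4, A = 20.24 in², y = 2.2 in, Ī = 32.6539 in⁴.
Semicircular cap: semicircle r = 2.3, A = 8.30951 in², y = 5.37615 in, Ī = 3.07145 in⁴.
Centroid: ȳ = ΣA·y / ΣA = 3.12444 in.
Transfer each piece to the centroidal x-axis using Ī + A·d² with d = y − 3.12444:
  rectangular body: d = -0.924438 in → contributes +49.9507 in⁴
  semicircular cap: d = 2.25171 in → contributes +45.2024 in⁴
Total I = 95.1531 in⁴.
Radius of gyration: k = √(I/A) = √(95.1531 / 28.5495) = 1.82563 in.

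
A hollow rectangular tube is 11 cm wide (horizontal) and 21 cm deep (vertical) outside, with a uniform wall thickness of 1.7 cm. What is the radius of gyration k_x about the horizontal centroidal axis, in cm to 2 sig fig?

Treat the section as a set of non-overlapping primitives; coordinates are from the bounding-box lower-left.
Outer rectangle: 11 × 21, A = 231 cm², y = 10.5 cm, Ī = 8 489 cm⁴.
Inner void (subtracted): 7.6 × 17.6, A = 133.8 cm², y = 10.5 cm, Ī = 3 453 cm⁴.
By symmetry the centroid is at mid-height, ȳ = 10.5 cm.
All pieces are centred on the horizontal centroidal axis, so I = ΣĪ (holes subtracted) = 5 036 cm⁴.
Radius of gyration: k = √(I/A) = √(5 036 / 97.24) = 7.197 cm.

k_x ≈ 7.2 cm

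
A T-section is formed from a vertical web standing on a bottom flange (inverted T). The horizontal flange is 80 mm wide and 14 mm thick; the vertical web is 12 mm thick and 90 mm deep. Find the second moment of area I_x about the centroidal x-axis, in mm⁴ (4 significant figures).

Decompose the section into non-overlapping parts with the origin at the bottom-left of its bounding rectangle.
Flange: 80 × 14, A = 1 120 mm², y = 7 mm, Ī = 18293.3 mm⁴.
Web: 12 × 90, A = 1 080 mm², y = 59 mm, Ī = 729 000 mm⁴.
Centroid: ȳ = ΣA·y / ΣA = 32.5273 mm.
Transfer each piece to the centroidal x-axis using Ī + A·d² with d = y − 32.5273:
  flange: d = -25.5273 mm → contributes +748 132 mm⁴
  web: d = 26.4727 mm → contributes +1 485 870 mm⁴
Total I = 2 234 002 mm⁴.

I_x ≈ 2.234 × 10⁶ mm⁴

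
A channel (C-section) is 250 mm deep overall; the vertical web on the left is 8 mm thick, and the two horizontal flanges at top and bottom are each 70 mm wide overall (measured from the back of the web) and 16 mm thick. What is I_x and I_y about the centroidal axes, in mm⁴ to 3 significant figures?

I_x ≈ 3.76 × 10⁷ mm⁴, I_y ≈ 1.87 × 10⁶ mm⁴

Split into non-overlapping primitives; take the origin at the lower-left of the bounding box.
Web: 8 × 250, A = 2 000 mm², y = 125 mm, Ī = 10 416 667 mm⁴.
Top flange (beyond web): 62 × 16, A = 992 mm², y = 242 mm, Ī = 21 163 mm⁴.
Bottom flange (beyond web): 62 × 16, A = 992 mm², y = 8 mm, Ī = 21 163 mm⁴.
By symmetry the centroid is at mid-height, ȳ = 125 mm.
Transfer each piece to the centroidal x-axis using Ī + A·d² with d = y − 125:
  web: d = 0 mm → contributes +10 416 667 mm⁴
  top flange (beyond web): d = 117 mm → contributes +13 600 651 mm⁴
  bottom flange (beyond web): d = -117 mm → contributes +13 600 651 mm⁴
Total I = 37 617 968 mm⁴.
For the y-axis: x̄ = 21.43 mm.
Repeating about the centroidal y-axis gives I_y = 1 866 288 mm⁴.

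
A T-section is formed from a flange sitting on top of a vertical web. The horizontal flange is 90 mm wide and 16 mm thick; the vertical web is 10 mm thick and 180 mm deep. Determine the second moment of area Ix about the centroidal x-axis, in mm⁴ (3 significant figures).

Ix ≈ 1.26 × 10⁷ mm⁴

Treat the section as a set of non-overlapping primitives; coordinates are from the bounding-box lower-left.
Flange: 90 × 16, A = 1 440 mm², y = 188 mm, Ī = 30 720 mm⁴.
Web: 10 × 180, A = 1 800 mm², y = 90 mm, Ī = 4 860 000 mm⁴.
Centroid: ȳ = ΣA·y / ΣA = 133.56 mm.
Transfer each piece to the centroidal x-axis using Ī + A·d² with d = y − 133.56:
  flange: d = 54.444 mm → contributes +4 299 164 mm⁴
  web: d = -43.556 mm → contributes +8 274 756 mm⁴
Total I = 12 573 920 mm⁴.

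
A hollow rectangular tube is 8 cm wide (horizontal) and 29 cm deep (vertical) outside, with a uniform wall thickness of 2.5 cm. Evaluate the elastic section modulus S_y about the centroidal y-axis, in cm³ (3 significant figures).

S_y ≈ 296 cm³

Decompose the section into non-overlapping parts with the origin at the bottom-left of its bounding rectangle.
Outer rectangle: 8 × 29, A = 232 cm², x = 4 cm, Ī = 1237.3 cm⁴.
Inner void (subtracted): 3 × 24, A = 72 cm², x = 4 cm, Ī = 54 cm⁴.
By symmetry the centroid is at mid-width, x̄ = 4 cm.
All pieces are centred on the centroidal y-axis, so I = ΣĪ (holes subtracted) = 1183.3 cm⁴.
Extreme fibre distance c = 4 cm; S = I/c = 295.83 cm³.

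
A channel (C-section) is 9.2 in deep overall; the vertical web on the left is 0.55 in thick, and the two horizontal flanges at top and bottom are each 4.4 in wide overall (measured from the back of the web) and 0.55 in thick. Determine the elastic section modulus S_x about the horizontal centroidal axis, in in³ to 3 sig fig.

Break the section into simple shapes (no overlaps), measuring from the bottom-left corner of the bounding box.
Web: 0.55 × 9.2, A = 5.06 in², y = 4.6 in, Ī = 35.69 in⁴.
Top flange (beyond web): 3.85 × 0.55, A = 2.1175 in², y = 8.925 in, Ī = 0.053379 in⁴.
Bottom flange (beyond web): 3.85 × 0.55, A = 2.1175 in², y = 0.275 in, Ī = 0.053379 in⁴.
By symmetry the centroid is at mid-height, ȳ = 4.6 in.
Transfer each piece to the horizontal centroidal axis using Ī + A·d² with d = y − 4.6:
  web: d = 0 in → contributes +35.69 in⁴
  top flange (beyond web): d = 4.325 in → contributes +39.663 in⁴
  bottom flange (beyond web): d = -4.325 in → contributes +39.663 in⁴
Total I = 115.01 in⁴.
Extreme fibre distance c = 4.6 in; S = I/c = 25.003 in³.

S_x ≈ 25.0 in³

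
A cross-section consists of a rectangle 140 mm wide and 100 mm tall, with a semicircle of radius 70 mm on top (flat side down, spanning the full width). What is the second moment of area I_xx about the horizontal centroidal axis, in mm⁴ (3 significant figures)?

Decompose the section into non-overlapping parts with the origin at the bottom-left of its bounding rectangle.
Rectangular body: 140 × 100, A = 14 000 mm², y = 50 mm, Ī = 11 666 667 mm⁴.
Semicircular cap: semicircle r = 70, A = 7696.9 mm², y = 129.71 mm, Ī = 2 635 265 mm⁴.
Centroid: ȳ = ΣA·y / ΣA = 78.276 mm.
Transfer each piece to the horizontal centroidal axis using Ī + A·d² with d = y − 78.276:
  rectangular body: d = -28.276 mm → contributes +22 860 488 mm⁴
  semicircular cap: d = 51.432 mm → contributes +22 995 859 mm⁴
Total I = 45 856 347 mm⁴.

I_xx ≈ 4.59 × 10⁷ mm⁴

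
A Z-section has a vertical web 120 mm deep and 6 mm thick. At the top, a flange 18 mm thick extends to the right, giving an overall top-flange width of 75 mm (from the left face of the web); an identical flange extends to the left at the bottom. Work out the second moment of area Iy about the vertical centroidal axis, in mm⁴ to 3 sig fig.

Iy ≈ 4.48 × 10⁶ mm⁴

Split into non-overlapping primitives; take the origin at the lower-left of the bounding box.
Web: 6 × 120, A = 720 mm², x = 72 mm, Ī = 2 160 mm⁴.
Top flange (beyond web): 69 × 18, A = 1 242 mm², x = 109.5 mm, Ī = 492 764 mm⁴.
Bottom flange (beyond web): 69 × 18, A = 1 242 mm², x = 34.5 mm, Ī = 492 764 mm⁴.
Centroid: x̄ = ΣA·x / ΣA = 72 mm.
Transfer each piece to the vertical centroidal axis using Ī + A·d² with d = x − 72:
  web: d = 0 mm → contributes +2 160 mm⁴
  top flange (beyond web): d = 37.5 mm → contributes +2 239 326 mm⁴
  bottom flange (beyond web): d = -37.5 mm → contributes +2 239 326 mm⁴
Total I = 4 480 812 mm⁴.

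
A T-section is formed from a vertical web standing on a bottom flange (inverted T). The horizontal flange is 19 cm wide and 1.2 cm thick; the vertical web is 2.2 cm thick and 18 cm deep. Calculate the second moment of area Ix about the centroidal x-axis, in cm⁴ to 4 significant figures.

Ix ≈ 2405 cm⁴

Treat the section as a set of non-overlapping primitives; coordinates are from the bounding-box lower-left.
Flange: 19 × 1.2, A = 22.8 cm², y = 0.6 cm, Ī = 2.736 cm⁴.
Web: 2.2 × 18, A = 39.6 cm², y = 10.2 cm, Ī = 1069.2 cm⁴.
Centroid: ȳ = ΣA·y / ΣA = 6.69231 cm.
Transfer each piece to the centroidal x-axis using Ī + A·d² with d = y − 6.69231:
  flange: d = -6.09231 cm → contributes +848.986 cm⁴
  web: d = 3.50769 cm → contributes +1556.43 cm⁴
Total I = 2405.42 cm⁴.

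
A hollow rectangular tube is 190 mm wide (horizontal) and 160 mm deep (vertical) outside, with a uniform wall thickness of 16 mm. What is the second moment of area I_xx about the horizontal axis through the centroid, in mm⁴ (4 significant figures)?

I_xx ≈ 3.724 × 10⁷ mm⁴

Split into non-overlapping primitives; take the origin at the lower-left of the bounding box.
Outer rectangle: 190 × 160, A = 30 400 mm², y = 80 mm, Ī = 64 853 333 mm⁴.
Inner void (subtracted): 158 × 128, A = 20 224 mm², y = 80 mm, Ī = 27 612 501 mm⁴.
By symmetry the centroid is at mid-height, ȳ = 80 mm.
All pieces are centred on the horizontal axis through the centroid, so I = ΣĪ (holes subtracted) = 37 240 832 mm⁴.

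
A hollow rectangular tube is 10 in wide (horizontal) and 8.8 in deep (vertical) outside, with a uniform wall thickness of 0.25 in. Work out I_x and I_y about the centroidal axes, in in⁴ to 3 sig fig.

Decompose the section into non-overlapping parts with the origin at the bottom-left of its bounding rectangle.
Outer rectangle: 10 × 8.8, A = 88 in², y = 4.4 in, Ī = 567.89 in⁴.
Inner void (subtracted): 9.5 × 8.3, A = 78.85 in², y = 4.4 in, Ī = 452.66 in⁴.
By symmetry the centroid is at mid-height, ȳ = 4.4 in.
All pieces are centred on the centroidal x-axis, so I = ΣĪ (holes subtracted) = 115.23 in⁴.
Repeating about the centroidal y-axis gives I_y = 140.32 in⁴.

I_x ≈ 115 in⁴, I_y ≈ 140 in⁴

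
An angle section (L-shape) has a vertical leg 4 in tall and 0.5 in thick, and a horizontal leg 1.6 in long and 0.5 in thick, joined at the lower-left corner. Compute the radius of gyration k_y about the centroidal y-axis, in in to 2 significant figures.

Treat the section as a set of non-overlapping primitives; coordinates are from the bounding-box lower-left.
Vertical leg: 0.5 × 4, A = 2 in², x = 0.25 in, Ī = 0.04167 in⁴.
Horizontal leg (remainder): 1.1 × 0.5, A = 0.55 in², x = 1.05 in, Ī = 0.05546 in⁴.
Centroid: x̄ = ΣA·x / ΣA = 0.4225 in.
Transfer each piece to the centroidal y-axis using Ī + A·d² with d = x − 0.4225:
  vertical leg: d = -0.1725 in → contributes +0.1012 in⁴
  horizontal leg (remainder): d = 0.6275 in → contributes +0.272 in⁴
Total I = 0.3732 in⁴.
Radius of gyration: k = √(I/A) = √(0.3732 / 2.55) = 0.3826 in.

k_y ≈ 0.38 in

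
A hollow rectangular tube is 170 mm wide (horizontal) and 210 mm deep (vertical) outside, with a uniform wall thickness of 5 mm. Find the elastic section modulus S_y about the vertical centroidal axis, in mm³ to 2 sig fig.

S_y ≈ 2.1 × 10⁵ mm³

Break the section into simple shapes (no overlaps), measuring from the bottom-left corner of the bounding box.
Outer rectangle: 170 × 210, A = 35 700 mm², x = 85 mm, Ī = 85 977 500 mm⁴.
Inner void (subtracted): 160 × 200, A = 32 000 mm², x = 85 mm, Ī = 68 266 667 mm⁴.
By symmetry the centroid is at mid-width, x̄ = 85 mm.
All pieces are centred on the vertical centroidal axis, so I = ΣĪ (holes subtracted) = 17 710 833 mm⁴.
Extreme fibre distance c = 85 mm; S = I/c = 208 363 mm³.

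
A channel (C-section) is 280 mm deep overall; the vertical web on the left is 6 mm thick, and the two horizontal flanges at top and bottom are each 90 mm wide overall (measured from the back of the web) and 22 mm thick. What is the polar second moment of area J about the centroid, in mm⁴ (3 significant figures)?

Split into non-overlapping primitives; take the origin at the lower-left of the bounding box.
Web: 6 × 280, A = 1 680 mm², y = 140 mm, Ī = 10 976 000 mm⁴.
Top flange (beyond web): 84 × 22, A = 1 848 mm², y = 269 mm, Ī = 74 536 mm⁴.
Bottom flange (beyond web): 84 × 22, A = 1 848 mm², y = 11 mm, Ī = 74 536 mm⁴.
By symmetry the centroid is at mid-height, ȳ = 140 mm.
Transfer each piece to the centroidal x-axis using Ī + A·d² with d = y − 140:
  web: d = 0 mm → contributes +10 976 000 mm⁴
  top flange (beyond web): d = 129 mm → contributes +30 827 104 mm⁴
  bottom flange (beyond web): d = -129 mm → contributes +30 827 104 mm⁴
Total I = 72 630 208 mm⁴.
For the y-axis: x̄ = 33.938 mm.
Repeating about the centroidal y-axis gives I_y = 4 517 163 mm⁴.
Polar second moment: J = I_x + I_y = 77 147 371 mm⁴.

J ≈ 7.71 × 10⁷ mm⁴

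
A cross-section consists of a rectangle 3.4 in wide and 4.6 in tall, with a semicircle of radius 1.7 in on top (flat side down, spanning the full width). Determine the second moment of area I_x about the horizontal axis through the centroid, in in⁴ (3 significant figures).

I_x ≈ 60.6 in⁴

Decompose the section into non-overlapping parts with the origin at the bottom-left of its bounding rectangle.
Rectangular body: 3.4 × 4.6, A = 15.64 in², y = 2.3 in, Ī = 27.579 in⁴.
Semicircular cap: semicircle r = 1.7, A = 4.5396 in², y = 5.3215 in, Ī = 0.9167 in⁴.
Centroid: ȳ = ΣA·y / ΣA = 2.9797 in.
Transfer each piece to the horizontal axis through the centroid using Ī + A·d² with d = y − 2.9797:
  rectangular body: d = -0.67972 in → contributes +34.804 in⁴
  semicircular cap: d = 2.3418 in → contributes +25.812 in⁴
Total I = 60.616 in⁴.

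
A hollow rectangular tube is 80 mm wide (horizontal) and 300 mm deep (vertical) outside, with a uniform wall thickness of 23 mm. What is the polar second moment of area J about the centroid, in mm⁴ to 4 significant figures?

Treat the section as a set of non-overlapping primitives; coordinates are from the bounding-box lower-left.
Outer rectangle: 80 × 300, A = 24 000 mm², y = 150 mm, Ī = 180 000 000 mm⁴.
Inner void (subtracted): 34 × 254, A = 8 636 mm², y = 150 mm, Ī = 46 430 015 mm⁴.
By symmetry the centroid is at mid-height, ȳ = 150 mm.
All pieces are centred on the centroidal x-axis, so I = ΣĪ (holes subtracted) = 133 569 985 mm⁴.
Repeating about the centroidal y-axis gives I_y = 11 968 065 mm⁴.
Polar second moment: J = I_x + I_y = 145 538 051 mm⁴.

J ≈ 1.455 × 10⁸ mm⁴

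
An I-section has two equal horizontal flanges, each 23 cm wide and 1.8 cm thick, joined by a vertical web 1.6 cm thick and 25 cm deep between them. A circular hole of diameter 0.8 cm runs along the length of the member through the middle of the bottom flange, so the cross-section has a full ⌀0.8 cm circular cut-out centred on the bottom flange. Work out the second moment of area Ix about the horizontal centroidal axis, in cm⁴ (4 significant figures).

Ix ≈ 1.688 × 10⁴ cm⁴

Break the section into simple shapes (no overlaps), measuring from the bottom-left corner of the bounding box.
Bottom flange: 23 × 1.8, A = 41.4 cm², y = 0.9 cm, Ī = 11.178 cm⁴.
Web: 1.6 × 25, A = 40 cm², y = 14.3 cm, Ī = 2083.33 cm⁴.
Top flange: 23 × 1.8, A = 41.4 cm², y = 27.7 cm, Ī = 11.178 cm⁴.
Hole (subtracted): ⌀0.8, A = 0.502655 cm², y = 0.9 cm, Ī = 0.0201062 cm⁴.
Centroid: ȳ = ΣA·y / ΣA = 14.3551 cm.
Transfer each piece to the horizontal centroidal axis using Ī + A·d² with d = y − 14.3551:
  bottom flange: d = -13.4551 cm → contributes +7506.19 cm⁴
  web: d = -0.0550754 cm → contributes +2083.45 cm⁴
  top flange: d = 13.3449 cm → contributes +7383.98 cm⁴
  hole: d = -13.4551 cm → contributes −91.0203 cm⁴
Total I = 16882.6 cm⁴.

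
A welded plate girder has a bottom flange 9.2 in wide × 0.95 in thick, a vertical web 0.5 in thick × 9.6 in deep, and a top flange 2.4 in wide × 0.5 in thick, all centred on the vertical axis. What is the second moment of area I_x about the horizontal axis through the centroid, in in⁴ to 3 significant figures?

Split into non-overlapping primitives; take the origin at the lower-left of the bounding box.
Bottom plate: 9.2 × 0.95, A = 8.74 in², y = 0.475 in, Ī = 0.65732 in⁴.
Web plate: 0.5 × 9.6, A = 4.8 in², y = 5.75 in, Ī = 36.864 in⁴.
Top plate: 2.4 × 0.5, A = 1.2 in², y = 10.8 in, Ī = 0.025 in⁴.
Centroid: ȳ = ΣA·y / ΣA = 3.0333 in.
Transfer each piece to the horizontal axis through the centroid using Ī + A·d² with d = y − 3.0333:
  bottom plate: d = -2.5583 in → contributes +57.862 in⁴
  web plate: d = 2.7167 in → contributes +72.289 in⁴
  top plate: d = 7.7667 in → contributes +72.41 in⁴
Total I = 202.56 in⁴.

I_x ≈ 203 in⁴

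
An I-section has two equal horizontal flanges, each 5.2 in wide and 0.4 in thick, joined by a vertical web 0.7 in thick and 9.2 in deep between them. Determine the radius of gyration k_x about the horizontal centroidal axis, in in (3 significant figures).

k_x ≈ 3.65 in

Treat the section as a set of non-overlapping primitives; coordinates are from the bounding-box lower-left.
Bottom flange: 5.2 × 0.4, A = 2.08 in², y = 0.2 in, Ī = 0.027733 in⁴.
Web: 0.7 × 9.2, A = 6.44 in², y = 5 in, Ī = 45.423 in⁴.
Top flange: 5.2 × 0.4, A = 2.08 in², y = 9.8 in, Ī = 0.027733 in⁴.
By symmetry the centroid is at mid-height, ȳ = 5 in.
Transfer each piece to the horizontal centroidal axis using Ī + A·d² with d = y − 5:
  bottom flange: d = -4.8 in → contributes +47.951 in⁴
  web: d = 0 in → contributes +45.423 in⁴
  top flange: d = 4.8 in → contributes +47.951 in⁴
Total I = 141.33 in⁴.
Radius of gyration: k = √(I/A) = √(141.33 / 10.6) = 3.6514 in.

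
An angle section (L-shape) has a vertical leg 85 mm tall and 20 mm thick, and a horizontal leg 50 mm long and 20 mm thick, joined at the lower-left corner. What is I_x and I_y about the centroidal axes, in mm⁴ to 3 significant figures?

Treat the section as a set of non-overlapping primitives; coordinates are from the bounding-box lower-left.
Vertical leg: 20 × 85, A = 1 700 mm², y = 42.5 mm, Ī = 1 023 542 mm⁴.
Horizontal leg (remainder): 30 × 20, A = 600 mm², y = 10 mm, Ī = 20 000 mm⁴.
Centroid: ȳ = ΣA·y / ΣA = 34.022 mm.
Transfer each piece to the centroidal x-axis using Ī + A·d² with d = y − 34.022:
  vertical leg: d = 8.4783 mm → contributes +1 145 739 mm⁴
  horizontal leg (remainder): d = -24.022 mm → contributes +366 226 mm⁴
Total I = 1 511 966 mm⁴.
For the y-axis: x̄ = 16.522 mm.
Repeating about the centroidal y-axis gives I_y = 378 841 mm⁴.

I_x ≈ 1.51 × 10⁶ mm⁴, I_y ≈ 3.79 × 10⁵ mm⁴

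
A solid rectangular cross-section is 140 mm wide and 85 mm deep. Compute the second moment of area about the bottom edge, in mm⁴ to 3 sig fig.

I_base ≈ 2.87 × 10⁷ mm⁴

The section: 140 × 85, A = 11 900 mm², y = 42.5 mm, Ī = 7 164 792 mm⁴.
Transfer it to the base of the section using Ī + A·d² with d = y − 0:
  the section: d = 42.5 mm → contributes +28 659 167 mm⁴
Total I = 28 659 167 mm⁴.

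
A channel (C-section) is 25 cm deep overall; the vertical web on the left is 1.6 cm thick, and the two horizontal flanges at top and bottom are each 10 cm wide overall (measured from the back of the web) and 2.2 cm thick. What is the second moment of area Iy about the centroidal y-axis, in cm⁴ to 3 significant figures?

Split into non-overlapping primitives; take the origin at the lower-left of the bounding box.
Web: 1.6 × 25, A = 40 cm², x = 0.8 cm, Ī = 8.5333 cm⁴.
Top flange (beyond web): 8.4 × 2.2, A = 18.48 cm², x = 5.8 cm, Ī = 108.66 cm⁴.
Bottom flange (beyond web): 8.4 × 2.2, A = 18.48 cm², x = 5.8 cm, Ī = 108.66 cm⁴.
Centroid: x̄ = ΣA·x / ΣA = 3.2012 cm.
Transfer each piece to the centroidal y-axis using Ī + A·d² with d = x − 3.2012:
  web: d = -2.4012 cm → contributes +239.17 cm⁴
  top flange (beyond web): d = 2.5988 cm → contributes +233.47 cm⁴
  bottom flange (beyond web): d = 2.5988 cm → contributes +233.47 cm⁴
Total I = 706.11 cm⁴.

Iy ≈ 706 cm⁴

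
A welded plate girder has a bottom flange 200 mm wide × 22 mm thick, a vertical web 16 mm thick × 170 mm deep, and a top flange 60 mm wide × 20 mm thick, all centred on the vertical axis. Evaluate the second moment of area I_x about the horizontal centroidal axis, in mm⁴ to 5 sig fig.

Split into non-overlapping primitives; take the origin at the lower-left of the bounding box.
Bottom plate: 200 × 22, A = 4 400 mm², y = 11 mm, Ī = 177466.7 mm⁴.
Web plate: 16 × 170, A = 2 720 mm², y = 107 mm, Ī = 6 550 667 mm⁴.
Top plate: 60 × 20, A = 1 200 mm², y = 202 mm, Ī = 40 000 mm⁴.
Centroid: ȳ = ΣA·y / ΣA = 69.93269 mm.
Transfer each piece to the horizontal centroidal axis using Ī + A·d² with d = y − 69.93269:
  bottom plate: d = -58.93269 mm → contributes +15 458 940 mm⁴
  web plate: d = 37.06731 mm → contributes +10 287 907 mm⁴
  top plate: d = 132.0673 mm → contributes +20 970 129 mm⁴
Total I = 46 716 976 mm⁴.

I_x ≈ 4.6717 × 10⁷ mm⁴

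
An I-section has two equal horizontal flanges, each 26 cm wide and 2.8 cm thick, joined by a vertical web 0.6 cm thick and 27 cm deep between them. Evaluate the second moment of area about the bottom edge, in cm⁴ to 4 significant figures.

Treat the section as a set of non-overlapping primitives; coordinates are from the bounding-box lower-left.
Bottom flange: 26 × 2.8, A = 72.8 cm², y = 1.4 cm, Ī = 47.5627 cm⁴.
Web: 0.6 × 27, A = 16.2 cm², y = 16.3 cm, Ī = 984.15 cm⁴.
Top flange: 26 × 2.8, A = 72.8 cm², y = 31.2 cm, Ī = 47.5627 cm⁴.
Transfer each piece to a horizontal axis along the bottom face using Ī + A·d² with d = y − 0:
  bottom flange: d = 1.4 cm → contributes +190.251 cm⁴
  web: d = 16.3 cm → contributes +5288.33 cm⁴
  top flange: d = 31.2 cm → contributes +70 914 cm⁴
Total I = 76392.6 cm⁴.

I_base ≈ 7.639 × 10⁴ cm⁴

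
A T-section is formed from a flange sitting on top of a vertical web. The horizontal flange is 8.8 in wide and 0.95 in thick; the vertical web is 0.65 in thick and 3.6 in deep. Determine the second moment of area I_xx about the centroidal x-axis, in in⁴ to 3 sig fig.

Decompose the section into non-overlapping parts with the origin at the bottom-left of its bounding rectangle.
Flange: 8.8 × 0.95, A = 8.36 in², y = 4.075 in, Ī = 0.62874 in⁴.
Web: 0.65 × 3.6, A = 2.34 in², y = 1.8 in, Ī = 2.5272 in⁴.
Centroid: ȳ = ΣA·y / ΣA = 3.5775 in.
Transfer each piece to the centroidal x-axis using Ī + A·d² with d = y − 3.5775:
  flange: d = 0.49752 in → contributes +2.6981 in⁴
  web: d = -1.7775 in → contributes +9.9203 in⁴
Total I = 12.618 in⁴.

I_xx ≈ 12.6 in⁴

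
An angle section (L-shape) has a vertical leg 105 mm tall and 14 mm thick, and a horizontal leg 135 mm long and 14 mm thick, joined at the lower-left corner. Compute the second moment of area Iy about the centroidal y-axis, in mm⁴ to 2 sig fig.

Split into non-overlapping primitives; take the origin at the lower-left of the bounding box.
Vertical leg: 14 × 105, A = 1 470 mm², x = 7 mm, Ī = 24 010 mm⁴.
Horizontal leg (remainder): 121 × 14, A = 1 694 mm², x = 74.5 mm, Ī = 2 066 821 mm⁴.
Centroid: x̄ = ΣA·x / ΣA = 43.14 mm.
Transfer each piece to the centroidal y-axis using Ī + A·d² with d = x − 43.14:
  vertical leg: d = -36.14 mm → contributes +1 943 911 mm⁴
  horizontal leg (remainder): d = 31.36 mm → contributes +3 732 851 mm⁴
Total I = 5 676 761 mm⁴.

Iy ≈ 5.7 × 10⁶ mm⁴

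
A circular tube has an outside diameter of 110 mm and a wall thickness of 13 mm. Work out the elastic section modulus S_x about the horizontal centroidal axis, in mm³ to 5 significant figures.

Treat the section as a set of non-overlapping primitives; coordinates are from the bounding-box lower-left.
Outer circle: ⌀110, A = 9503.318 mm², y = 55 mm, Ī = 7 186 884 mm⁴.
Bore (subtracted): ⌀84, A = 5541.769 mm², y = 55 mm, Ī = 2 443 920 mm⁴.
By symmetry the centroid is at mid-height, ȳ = 55 mm.
All pieces are centred on the horizontal centroidal axis, so I = ΣĪ (holes subtracted) = 4 742 964 mm⁴.
Extreme fibre distance c = 55 mm; S = I/c = 86235.7 mm³.

S_x ≈ 8.6236 × 10⁴ mm³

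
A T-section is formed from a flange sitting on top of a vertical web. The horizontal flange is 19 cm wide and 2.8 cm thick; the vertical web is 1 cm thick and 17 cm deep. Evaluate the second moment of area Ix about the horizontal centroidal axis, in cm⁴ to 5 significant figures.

Ix ≈ 1706.9 cm⁴

Break the section into simple shapes (no overlaps), measuring from the bottom-left corner of the bounding box.
Flange: 19 × 2.8, A = 53.2 cm², y = 18.4 cm, Ī = 34.75733 cm⁴.
Web: 1 × 17, A = 17 cm², y = 8.5 cm, Ī = 409.4167 cm⁴.
Centroid: ȳ = ΣA·y / ΣA = 16.00256 cm.
Transfer each piece to the horizontal centroidal axis using Ī + A·d² with d = y − 16.00256:
  flange: d = 2.397436 cm → contributes +340.5349 cm⁴
  web: d = -7.502564 cm → contributes +1366.321 cm⁴
Total I = 1706.856 cm⁴.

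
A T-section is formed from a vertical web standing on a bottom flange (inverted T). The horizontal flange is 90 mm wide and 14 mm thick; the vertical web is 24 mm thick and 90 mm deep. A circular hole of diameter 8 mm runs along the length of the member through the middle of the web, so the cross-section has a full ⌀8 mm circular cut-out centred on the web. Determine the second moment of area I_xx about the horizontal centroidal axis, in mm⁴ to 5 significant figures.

I_xx ≈ 3.6115 × 10⁶ mm⁴

Treat the section as a set of non-overlapping primitives; coordinates are from the bounding-box lower-left.
Flange: 90 × 14, A = 1 260 mm², y = 7 mm, Ī = 20 580 mm⁴.
Web: 24 × 90, A = 2 160 mm², y = 59 mm, Ī = 1 458 000 mm⁴.
Hole (subtracted): ⌀8, A = 50.26548 mm², y = 59 mm, Ī = 201.0619 mm⁴.
Centroid: ȳ = ΣA·y / ΣA = 39.55633 mm.
Transfer each piece to the horizontal centroidal axis using Ī + A·d² with d = y − 39.55633:
  flange: d = -32.55633 mm → contributes +1 356 073 mm⁴
  web: d = 19.44367 mm → contributes +2 274 601 mm⁴
  hole: d = 19.44367 mm → contributes −19204.24 mm⁴
Total I = 3 611 470 mm⁴.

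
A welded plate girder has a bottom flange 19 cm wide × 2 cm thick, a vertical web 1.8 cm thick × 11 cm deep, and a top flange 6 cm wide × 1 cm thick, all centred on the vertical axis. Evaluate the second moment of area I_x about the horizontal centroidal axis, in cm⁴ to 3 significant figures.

Treat the section as a set of non-overlapping primitives; coordinates are from the bounding-box lower-left.
Bottom plate: 19 × 2, A = 38 cm², y = 1 cm, Ī = 12.667 cm⁴.
Web plate: 1.8 × 11, A = 19.8 cm², y = 7.5 cm, Ī = 199.65 cm⁴.
Top plate: 6 × 1, A = 6 cm², y = 13.5 cm, Ī = 0.5 cm⁴.
Centroid: ȳ = ΣA·y / ΣA = 4.1928 cm.
Transfer each piece to the horizontal centroidal axis using Ī + A·d² with d = y − 4.1928:
  bottom plate: d = -3.1928 cm → contributes +400.04 cm⁴
  web plate: d = 3.3072 cm → contributes +416.22 cm⁴
  top plate: d = 9.3072 cm → contributes +520.24 cm⁴
Total I = 1336.5 cm⁴.

I_x ≈ 1340 cm⁴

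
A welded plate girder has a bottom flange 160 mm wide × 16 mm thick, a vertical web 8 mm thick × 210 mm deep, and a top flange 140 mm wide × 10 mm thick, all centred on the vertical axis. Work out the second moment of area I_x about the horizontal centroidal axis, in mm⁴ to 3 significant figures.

I_x ≈ 5.26 × 10⁷ mm⁴

Treat the section as a set of non-overlapping primitives; coordinates are from the bounding-box lower-left.
Bottom plate: 160 × 16, A = 2 560 mm², y = 8 mm, Ī = 54 613 mm⁴.
Web plate: 8 × 210, A = 1 680 mm², y = 121 mm, Ī = 6 174 000 mm⁴.
Top plate: 140 × 10, A = 1 400 mm², y = 231 mm, Ī = 11 667 mm⁴.
Centroid: ȳ = ΣA·y / ΣA = 97.014 mm.
Transfer each piece to the horizontal centroidal axis using Ī + A·d² with d = y − 97.014:
  bottom plate: d = -89.014 mm → contributes +20 338 837 mm⁴
  web plate: d = 23.986 mm → contributes +7 140 537 mm⁴
  top plate: d = 133.99 mm → contributes +25 144 745 mm⁴
Total I = 52 624 119 mm⁴.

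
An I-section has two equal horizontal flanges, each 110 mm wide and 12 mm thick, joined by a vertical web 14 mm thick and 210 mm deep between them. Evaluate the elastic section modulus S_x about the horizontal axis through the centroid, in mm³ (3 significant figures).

Decompose the section into non-overlapping parts with the origin at the bottom-left of its bounding rectangle.
Bottom flange: 110 × 12, A = 1 320 mm², y = 6 mm, Ī = 15 840 mm⁴.
Web: 14 × 210, A = 2 940 mm², y = 117 mm, Ī = 10 804 500 mm⁴.
Top flange: 110 × 12, A = 1 320 mm², y = 228 mm, Ī = 15 840 mm⁴.
By symmetry the centroid is at mid-height, ȳ = 117 mm.
Transfer each piece to the horizontal axis through the centroid using Ī + A·d² with d = y − 117:
  bottom flange: d = -111 mm → contributes +16 279 560 mm⁴
  web: d = 0 mm → contributes +10 804 500 mm⁴
  top flange: d = 111 mm → contributes +16 279 560 mm⁴
Total I = 43 363 620 mm⁴.
Extreme fibre distance c = 117 mm; S = I/c = 370 629 mm³.

S_x ≈ 3.71 × 10⁵ mm³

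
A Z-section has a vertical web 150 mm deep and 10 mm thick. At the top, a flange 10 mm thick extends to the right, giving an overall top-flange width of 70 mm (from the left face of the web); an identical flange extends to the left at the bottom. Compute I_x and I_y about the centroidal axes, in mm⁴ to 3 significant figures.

Decompose the section into non-overlapping parts with the origin at the bottom-left of its bounding rectangle.
Web: 10 × 150, A = 1 500 mm², y = 75 mm, Ī = 2 812 500 mm⁴.
Top flange (beyond web): 60 × 10, A = 600 mm², y = 145 mm, Ī = 5 000 mm⁴.
Bottom flange (beyond web): 60 × 10, A = 600 mm², y = 5 mm, Ī = 5 000 mm⁴.
Centroid: ȳ = ΣA·y / ΣA = 75 mm.
Transfer each piece to the centroidal x-axis using Ī + A·d² with d = y − 75:
  web: d = 0 mm → contributes +2 812 500 mm⁴
  top flange (beyond web): d = 70 mm → contributes +2 945 000 mm⁴
  bottom flange (beyond web): d = -70 mm → contributes +2 945 000 mm⁴
Total I = 8 702 500 mm⁴.
For the y-axis: x̄ = 65 mm.
Repeating about the centroidal y-axis gives I_y = 1 842 500 mm⁴.

I_x ≈ 8.70 × 10⁶ mm⁴, I_y ≈ 1.84 × 10⁶ mm⁴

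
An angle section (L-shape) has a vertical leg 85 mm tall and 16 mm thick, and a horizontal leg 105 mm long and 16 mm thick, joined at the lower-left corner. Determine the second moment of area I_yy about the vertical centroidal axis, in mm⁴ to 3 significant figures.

I_yy ≈ 2.89 × 10⁶ mm⁴

Break the section into simple shapes (no overlaps), measuring from the bottom-left corner of the bounding box.
Vertical leg: 16 × 85, A = 1 360 mm², x = 8 mm, Ī = 29 013 mm⁴.
Horizontal leg (remainder): 89 × 16, A = 1 424 mm², x = 60.5 mm, Ī = 939 959 mm⁴.
Centroid: x̄ = ΣA·x / ΣA = 34.853 mm.
Transfer each piece to the vertical centroidal axis using Ī + A·d² with d = x − 34.853:
  vertical leg: d = -26.853 mm → contributes +1 009 720 mm⁴
  horizontal leg (remainder): d = 25.647 mm → contributes +1 876 588 mm⁴
Total I = 2 886 308 mm⁴.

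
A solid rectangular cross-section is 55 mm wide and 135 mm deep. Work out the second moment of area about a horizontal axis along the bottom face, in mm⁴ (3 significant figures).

I_base ≈ 4.51 × 10⁷ mm⁴

The section: 55 × 135, A = 7 425 mm², y = 67.5 mm, Ī = 11 276 719 mm⁴.
Transfer it to the base of the section using Ī + A·d² with d = y − 0:
  the section: d = 67.5 mm → contributes +45 106 875 mm⁴
Total I = 45 106 875 mm⁴.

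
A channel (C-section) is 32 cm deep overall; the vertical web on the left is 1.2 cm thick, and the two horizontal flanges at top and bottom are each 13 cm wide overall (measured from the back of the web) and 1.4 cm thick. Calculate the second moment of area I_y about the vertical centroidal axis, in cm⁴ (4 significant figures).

I_y ≈ 1138 cm⁴

Break the section into simple shapes (no overlaps), measuring from the bottom-left corner of the bounding box.
Web: 1.2 × 32, A = 38.4 cm², x = 0.6 cm, Ī = 4.608 cm⁴.
Top flange (beyond web): 11.8 × 1.4, A = 16.52 cm², x = 7.1 cm, Ī = 191.687 cm⁴.
Bottom flange (beyond web): 11.8 × 1.4, A = 16.52 cm², x = 7.1 cm, Ī = 191.687 cm⁴.
Centroid: x̄ = ΣA·x / ΣA = 3.60616 cm.
Transfer each piece to the vertical centroidal axis using Ī + A·d² with d = x − 3.60616:
  web: d = -3.00616 cm → contributes +351.628 cm⁴
  top flange (beyond web): d = 3.49384 cm → contributes +393.345 cm⁴
  bottom flange (beyond web): d = 3.49384 cm → contributes +393.345 cm⁴
Total I = 1138.32 cm⁴.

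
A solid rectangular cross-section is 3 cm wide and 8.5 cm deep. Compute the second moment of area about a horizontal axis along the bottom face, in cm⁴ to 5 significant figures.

The section: 3 × 8.5, A = 25.5 cm², y = 4.25 cm, Ī = 153.5313 cm⁴.
Transfer it to the bottom edge using Ī + A·d² with d = y − 0:
  the section: d = 4.25 cm → contributes +614.125 cm⁴
Total I = 614.125 cm⁴.

I_base ≈ 614.13 cm⁴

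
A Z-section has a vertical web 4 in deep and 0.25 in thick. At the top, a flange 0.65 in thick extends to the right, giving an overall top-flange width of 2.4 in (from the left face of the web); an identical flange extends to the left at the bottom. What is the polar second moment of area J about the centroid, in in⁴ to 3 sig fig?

J ≈ 14.4 in⁴

Break the section into simple shapes (no overlaps), measuring from the bottom-left corner of the bounding box.
Web: 0.25 × 4, A = 1 in², y = 2 in, Ī = 1.3333 in⁴.
Top flange (beyond web): 2.15 × 0.65, A = 1.3975 in², y = 3.675 in, Ī = 0.049204 in⁴.
Bottom flange (beyond web): 2.15 × 0.65, A = 1.3975 in², y = 0.325 in, Ī = 0.049204 in⁴.
Centroid: ȳ = ΣA·y / ΣA = 2 in.
Transfer each piece to the centroidal x-axis using Ī + A·d² with d = y − 2:
  web: d = 0 in → contributes +1.3333 in⁴
  top flange (beyond web): d = 1.675 in → contributes +3.9701 in⁴
  bottom flange (beyond web): d = -1.675 in → contributes +3.9701 in⁴
Total I = 9.2735 in⁴.
For the y-axis: x̄ = 2.275 in.
Repeating about the centroidal y-axis gives I_y = 5.1067 in⁴.
Polar second moment: J = I_x + I_y = 14.38 in⁴.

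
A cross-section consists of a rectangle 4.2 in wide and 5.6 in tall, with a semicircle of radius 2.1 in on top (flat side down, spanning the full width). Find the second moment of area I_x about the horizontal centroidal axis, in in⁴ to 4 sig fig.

Decompose the section into non-overlapping parts with the origin at the bottom-left of its bounding rectangle.
Rectangular body: 4.2 × 5.6, A = 23.52 in², y = 2.8 in, Ī = 61.4656 in⁴.
Semicircular cap: semicircle r = 2.1, A = 6.92721 in², y = 6.49127 in, Ī = 2.13456 in⁴.
Centroid: ȳ = ΣA·y / ΣA = 3.63982 in.
Transfer each piece to the horizontal centroidal axis using Ī + A·d² with d = y − 3.63982:
  rectangular body: d = -0.839821 in → contributes +78.0542 in⁴
  semicircular cap: d = 2.85145 in → contributes +58.458 in⁴
Total I = 136.512 in⁴.

I_x ≈ 136.5 in⁴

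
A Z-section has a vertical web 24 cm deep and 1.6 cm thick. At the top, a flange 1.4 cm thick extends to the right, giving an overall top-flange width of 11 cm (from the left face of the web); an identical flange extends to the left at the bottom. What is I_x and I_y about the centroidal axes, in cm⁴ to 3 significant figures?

Break the section into simple shapes (no overlaps), measuring from the bottom-left corner of the bounding box.
Web: 1.6 × 24, A = 38.4 cm², y = 12 cm, Ī = 1843.2 cm⁴.
Top flange (beyond web): 9.4 × 1.4, A = 13.16 cm², y = 23.3 cm, Ī = 2.1495 cm⁴.
Bottom flange (beyond web): 9.4 × 1.4, A = 13.16 cm², y = 0.7 cm, Ī = 2.1495 cm⁴.
Centroid: ȳ = ΣA·y / ΣA = 12 cm.
Transfer each piece to the centroidal x-axis using Ī + A·d² with d = y − 12:
  web: d = 0 cm → contributes +1843.2 cm⁴
  top flange (beyond web): d = 11.3 cm → contributes +1682.5 cm⁴
  bottom flange (beyond web): d = -11.3 cm → contributes +1682.5 cm⁴
Total I = 5208.3 cm⁴.
For the y-axis: x̄ = 10.2 cm.
Repeating about the centroidal y-axis gives I_y = 998.17 cm⁴.

I_x ≈ 5210 cm⁴, I_y ≈ 998 cm⁴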